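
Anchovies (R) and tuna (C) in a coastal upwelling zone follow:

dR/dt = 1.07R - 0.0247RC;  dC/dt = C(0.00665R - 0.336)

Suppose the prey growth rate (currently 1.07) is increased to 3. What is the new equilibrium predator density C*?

At the interior fixed point, setting dR/dt = 0 with R > 0 fixes C* = (prey growth rate)/(RC coefficient) — independent of the other coefficients.
With the change, C* = 3/0.0247 = 121; it rises from 43.3.

C* ≈ 121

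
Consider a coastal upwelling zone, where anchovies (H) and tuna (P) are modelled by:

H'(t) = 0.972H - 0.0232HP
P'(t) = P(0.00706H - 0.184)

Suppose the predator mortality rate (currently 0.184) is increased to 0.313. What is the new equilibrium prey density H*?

At the interior fixed point, setting dP/dt = 0 with P > 0 fixes H* = (predator death rate)/(HP coefficient) — independent of the other coefficients.
With the change, H* = 0.313/0.00706 = 44.3; it rises from 26.1.

H* ≈ 44.3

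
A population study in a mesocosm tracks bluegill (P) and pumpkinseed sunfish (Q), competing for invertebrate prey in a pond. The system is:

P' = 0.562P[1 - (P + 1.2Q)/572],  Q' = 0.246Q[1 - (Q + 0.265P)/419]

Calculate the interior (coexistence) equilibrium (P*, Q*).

Setting both brackets to zero gives the nullclines P + 1.2Q = 572 and 0.265P + Q = 419.
Substituting Q = 419 - 0.265P into the first: P(1 - 1.2·0.265) = 572 - 1.2·419.
So P* = 69.2/0.682 = 101, and then Q* = 419 - 0.265·101 = 392.

P* ≈ 101, Q* ≈ 392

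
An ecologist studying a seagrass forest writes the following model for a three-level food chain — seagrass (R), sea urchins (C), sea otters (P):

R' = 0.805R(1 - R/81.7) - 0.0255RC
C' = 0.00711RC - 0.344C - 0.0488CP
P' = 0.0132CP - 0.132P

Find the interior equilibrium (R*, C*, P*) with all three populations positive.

R* ≈ 55.8, C* ≈ 10, P* ≈ 1.08

From dP/dt = 0: 0.0132C* = 0.132, so C* = 10.
From dR/dt = 0: 0.805(1 - R*/81.7) = 0.0255·10, giving R* = 81.7·(1 - 0.317) = 55.8.
From dC/dt = 0: 0.00711·55.8 - 0.344 = 0.0488P*, so P* = 0.0529/0.0488 = 1.08.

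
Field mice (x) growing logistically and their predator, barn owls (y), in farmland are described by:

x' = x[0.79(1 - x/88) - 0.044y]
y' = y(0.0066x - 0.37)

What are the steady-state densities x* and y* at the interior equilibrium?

x* ≈ 56.1, y* ≈ 6.52

From dy/dt = 0 with y > 0: 0.0066x* = 0.37, so x* = 56.1.
Substitute into dx/dt = 0: 0.79(1 - 56.1/88) = 0.044y*.
The bracket is 0.363, giving y* = 0.287/0.044 = 6.52.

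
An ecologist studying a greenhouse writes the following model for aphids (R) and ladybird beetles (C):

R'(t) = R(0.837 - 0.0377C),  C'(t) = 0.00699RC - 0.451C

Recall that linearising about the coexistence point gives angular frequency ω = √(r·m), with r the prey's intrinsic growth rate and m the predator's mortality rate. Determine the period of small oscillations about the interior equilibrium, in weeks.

T ≈ 10.2 weeks

Here r = 0.837 and m = 0.451, so r·m = 0.377.
ω = √0.377 = 0.614 per week, hence T = 2π/ω ≈ 10.2 weeks.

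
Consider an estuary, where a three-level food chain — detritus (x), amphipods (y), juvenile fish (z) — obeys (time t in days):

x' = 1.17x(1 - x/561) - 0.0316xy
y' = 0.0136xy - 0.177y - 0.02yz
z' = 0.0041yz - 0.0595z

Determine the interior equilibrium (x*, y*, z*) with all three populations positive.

x* ≈ 341, y* ≈ 14.5, z* ≈ 223

From dz/dt = 0: 0.0041y* = 0.0595, so y* = 14.5.
From dx/dt = 0: 1.17(1 - x*/561) = 0.0316·14.5, giving x* = 561·(1 - 0.392) = 341.
From dy/dt = 0: 0.0136·341 - 0.177 = 0.02z*, so z* = 4.46/0.02 = 223.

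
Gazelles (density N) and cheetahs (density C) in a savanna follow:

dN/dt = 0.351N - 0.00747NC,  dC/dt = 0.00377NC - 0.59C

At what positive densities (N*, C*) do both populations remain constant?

N* ≈ 156, C* ≈ 47

Set dC/dt = 0 with C > 0: 0.00377N - 0.59 = 0, so N* = 0.59/0.00377 = 156.
Set dN/dt = 0 with N > 0: 0.351 - 0.00747C = 0, so C* = 0.351/0.00747 = 47.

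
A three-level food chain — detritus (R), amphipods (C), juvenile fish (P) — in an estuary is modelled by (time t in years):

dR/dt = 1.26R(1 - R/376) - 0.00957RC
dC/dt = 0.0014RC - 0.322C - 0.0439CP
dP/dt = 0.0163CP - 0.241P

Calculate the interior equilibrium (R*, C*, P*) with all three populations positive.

From dP/dt = 0: 0.0163C* = 0.241, so C* = 14.8.
From dR/dt = 0: 1.26(1 - R*/376) = 0.00957·14.8, giving R* = 376·(1 - 0.112) = 334.
From dC/dt = 0: 0.0014·334 - 0.322 = 0.0439P*, so P* = 0.145/0.0439 = 3.31.

R* ≈ 334, C* ≈ 14.8, P* ≈ 3.31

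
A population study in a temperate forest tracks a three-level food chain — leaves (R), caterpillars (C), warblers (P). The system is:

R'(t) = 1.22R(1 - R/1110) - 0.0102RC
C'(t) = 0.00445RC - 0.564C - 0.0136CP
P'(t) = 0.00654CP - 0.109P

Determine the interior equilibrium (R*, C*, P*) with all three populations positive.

From dP/dt = 0: 0.00654C* = 0.109, so C* = 16.7.
From dR/dt = 0: 1.22(1 - R*/1110) = 0.0102·16.7, giving R* = 1110·(1 - 0.139) = 955.
From dC/dt = 0: 0.00445·955 - 0.564 = 0.0136P*, so P* = 3.69/0.0136 = 271.

R* ≈ 955, C* ≈ 16.7, P* ≈ 271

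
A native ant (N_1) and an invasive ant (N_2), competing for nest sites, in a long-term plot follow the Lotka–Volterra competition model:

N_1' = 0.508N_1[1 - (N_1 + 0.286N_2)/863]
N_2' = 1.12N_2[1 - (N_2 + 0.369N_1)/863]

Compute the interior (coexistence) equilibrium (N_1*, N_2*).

N_1* ≈ 689, N_2* ≈ 609

Setting both brackets to zero gives the nullclines N_1 + 0.286N_2 = 863 and 0.369N_1 + N_2 = 863.
Substituting N_2 = 863 - 0.369N_1 into the first: N_1(1 - 0.286·0.369) = 863 - 0.286·863.
So N_1* = 616/0.894 = 689, and then N_2* = 863 - 0.369·689 = 609.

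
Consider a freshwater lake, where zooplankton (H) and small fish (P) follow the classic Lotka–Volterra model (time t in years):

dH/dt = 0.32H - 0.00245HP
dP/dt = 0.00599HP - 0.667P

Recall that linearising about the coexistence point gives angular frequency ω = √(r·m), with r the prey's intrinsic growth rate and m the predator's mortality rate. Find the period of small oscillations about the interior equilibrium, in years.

Here r = 0.32 and m = 0.667, so r·m = 0.213.
ω = √0.213 = 0.462 per year, hence T = 2π/ω ≈ 13.6 years.

T ≈ 13.6 years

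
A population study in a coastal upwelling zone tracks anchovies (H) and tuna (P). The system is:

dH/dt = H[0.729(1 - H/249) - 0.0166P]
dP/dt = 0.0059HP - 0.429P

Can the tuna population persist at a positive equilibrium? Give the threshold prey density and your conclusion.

Threshold H = 72.7; K > 72.7, so yes, the predator persists.

The predator equation gives dP/dt > 0 only when H > 0.429/0.0059 = 72.7.
Without the predator, H → K = 249. Since 249 > 72.7, the predator can invade and persist.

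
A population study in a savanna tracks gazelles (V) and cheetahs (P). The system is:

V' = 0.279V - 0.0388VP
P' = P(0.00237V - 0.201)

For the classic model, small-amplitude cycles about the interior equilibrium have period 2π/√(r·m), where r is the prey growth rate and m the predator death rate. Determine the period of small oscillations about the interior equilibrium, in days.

Here r = 0.279 and m = 0.201, so r·m = 0.0561.
ω = √0.0561 = 0.237 per day, hence T = 2π/ω ≈ 26.5 days.

T ≈ 26.5 days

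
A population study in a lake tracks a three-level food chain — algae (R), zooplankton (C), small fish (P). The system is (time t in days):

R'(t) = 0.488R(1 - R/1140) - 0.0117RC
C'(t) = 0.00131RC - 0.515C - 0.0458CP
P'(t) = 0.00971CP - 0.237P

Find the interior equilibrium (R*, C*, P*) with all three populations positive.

From dP/dt = 0: 0.00971C* = 0.237, so C* = 24.4.
From dR/dt = 0: 0.488(1 - R*/1140) = 0.0117·24.4, giving R* = 1140·(1 - 0.585) = 473.
From dC/dt = 0: 0.00131·473 - 0.515 = 0.0458P*, so P* = 0.104/0.0458 = 2.28.

R* ≈ 473, C* ≈ 24.4, P* ≈ 2.28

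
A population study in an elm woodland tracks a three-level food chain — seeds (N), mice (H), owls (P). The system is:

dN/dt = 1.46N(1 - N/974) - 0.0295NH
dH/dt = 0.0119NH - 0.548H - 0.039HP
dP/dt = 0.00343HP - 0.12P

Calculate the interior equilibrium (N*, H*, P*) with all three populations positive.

N* ≈ 285, H* ≈ 35, P* ≈ 73.1

From dP/dt = 0: 0.00343H* = 0.12, so H* = 35.
From dN/dt = 0: 1.46(1 - N*/974) = 0.0295·35, giving N* = 974·(1 - 0.707) = 285.
From dH/dt = 0: 0.0119·285 - 0.548 = 0.039P*, so P* = 2.85/0.039 = 73.1.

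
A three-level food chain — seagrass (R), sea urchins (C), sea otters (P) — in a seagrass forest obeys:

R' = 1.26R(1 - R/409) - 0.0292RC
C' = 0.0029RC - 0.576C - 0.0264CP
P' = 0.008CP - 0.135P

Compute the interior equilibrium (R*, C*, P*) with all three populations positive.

R* ≈ 249, C* ≈ 16.9, P* ≈ 5.54

From dP/dt = 0: 0.008C* = 0.135, so C* = 16.9.
From dR/dt = 0: 1.26(1 - R*/409) = 0.0292·16.9, giving R* = 409·(1 - 0.391) = 249.
From dC/dt = 0: 0.0029·249 - 0.576 = 0.0264P*, so P* = 0.146/0.0264 = 5.54.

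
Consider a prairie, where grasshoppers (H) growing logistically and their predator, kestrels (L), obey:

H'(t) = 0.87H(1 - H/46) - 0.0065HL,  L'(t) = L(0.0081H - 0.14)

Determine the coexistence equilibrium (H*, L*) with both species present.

From dL/dt = 0 with L > 0: 0.0081H* = 0.14, so H* = 17.3.
Substitute into dH/dt = 0: 0.87(1 - 17.3/46) = 0.0065L*.
The bracket is 0.624, giving L* = 0.543/0.0065 = 83.6.

H* ≈ 17.3, L* ≈ 83.6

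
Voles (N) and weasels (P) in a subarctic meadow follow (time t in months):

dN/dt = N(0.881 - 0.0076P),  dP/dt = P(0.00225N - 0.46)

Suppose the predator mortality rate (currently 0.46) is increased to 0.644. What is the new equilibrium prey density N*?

N* ≈ 286

At the interior fixed point, setting dP/dt = 0 with P > 0 fixes N* = (predator death rate)/(NP coefficient) — independent of the other coefficients.
With the change, N* = 0.644/0.00225 = 286; it rises from 204.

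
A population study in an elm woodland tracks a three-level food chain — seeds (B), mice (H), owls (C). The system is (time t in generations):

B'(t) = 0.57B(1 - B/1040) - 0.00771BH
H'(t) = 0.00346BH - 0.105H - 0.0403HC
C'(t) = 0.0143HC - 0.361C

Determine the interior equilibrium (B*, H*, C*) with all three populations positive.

From dC/dt = 0: 0.0143H* = 0.361, so H* = 25.2.
From dB/dt = 0: 0.57(1 - B*/1040) = 0.00771·25.2, giving B* = 1040·(1 - 0.341) = 685.
From dH/dt = 0: 0.00346·685 - 0.105 = 0.0403C*, so C* = 2.26/0.0403 = 56.2.

B* ≈ 685, H* ≈ 25.2, C* ≈ 56.2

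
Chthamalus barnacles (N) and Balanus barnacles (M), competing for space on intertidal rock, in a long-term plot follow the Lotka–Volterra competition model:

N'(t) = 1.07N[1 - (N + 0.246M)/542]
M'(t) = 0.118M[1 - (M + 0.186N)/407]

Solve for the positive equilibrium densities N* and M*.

N* ≈ 463, M* ≈ 321

Setting both brackets to zero gives the nullclines N + 0.246M = 542 and 0.186N + M = 407.
Substituting M = 407 - 0.186N into the first: N(1 - 0.246·0.186) = 542 - 0.246·407.
So N* = 442/0.954 = 463, and then M* = 407 - 0.186·463 = 321.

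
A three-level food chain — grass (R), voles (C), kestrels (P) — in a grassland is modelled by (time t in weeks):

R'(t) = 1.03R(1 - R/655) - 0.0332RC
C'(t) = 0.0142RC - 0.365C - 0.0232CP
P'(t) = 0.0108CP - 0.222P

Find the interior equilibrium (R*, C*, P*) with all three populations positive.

From dP/dt = 0: 0.0108C* = 0.222, so C* = 20.6.
From dR/dt = 0: 1.03(1 - R*/655) = 0.0332·20.6, giving R* = 655·(1 - 0.663) = 221.
From dC/dt = 0: 0.0142·221 - 0.365 = 0.0232P*, so P* = 2.77/0.0232 = 120.

R* ≈ 221, C* ≈ 20.6, P* ≈ 120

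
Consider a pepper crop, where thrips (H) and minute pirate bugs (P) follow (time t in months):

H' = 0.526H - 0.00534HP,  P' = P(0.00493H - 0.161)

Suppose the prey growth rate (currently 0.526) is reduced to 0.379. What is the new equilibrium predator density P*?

At the interior fixed point, setting dH/dt = 0 with H > 0 fixes P* = (prey growth rate)/(HP coefficient) — independent of the other coefficients.
With the change, P* = 0.379/0.00534 = 71; it falls from 98.5.

P* ≈ 71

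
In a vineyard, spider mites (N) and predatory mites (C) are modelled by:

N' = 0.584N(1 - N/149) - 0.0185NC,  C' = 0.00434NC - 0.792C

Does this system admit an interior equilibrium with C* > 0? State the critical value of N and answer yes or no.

Threshold N = 182; K < 182, so no, the predator goes extinct.

The predator equation gives dC/dt > 0 only when N > 0.792/0.00434 = 182.
Without the predator, N → K = 149. Since 149 < 182, the predator cannot invade.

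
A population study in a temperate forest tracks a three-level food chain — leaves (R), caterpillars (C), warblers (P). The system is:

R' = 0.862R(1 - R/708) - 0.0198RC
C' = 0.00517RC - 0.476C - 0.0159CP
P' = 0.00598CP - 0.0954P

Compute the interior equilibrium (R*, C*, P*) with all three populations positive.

R* ≈ 449, C* ≈ 16, P* ≈ 116

From dP/dt = 0: 0.00598C* = 0.0954, so C* = 16.
From dR/dt = 0: 0.862(1 - R*/708) = 0.0198·16, giving R* = 708·(1 - 0.366) = 449.
From dC/dt = 0: 0.00517·449 - 0.476 = 0.0159P*, so P* = 1.84/0.0159 = 116.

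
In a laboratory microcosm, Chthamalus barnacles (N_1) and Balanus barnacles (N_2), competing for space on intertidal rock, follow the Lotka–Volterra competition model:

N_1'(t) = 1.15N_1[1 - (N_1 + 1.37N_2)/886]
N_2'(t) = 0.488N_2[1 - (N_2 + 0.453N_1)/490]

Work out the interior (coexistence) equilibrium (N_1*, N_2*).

Setting both brackets to zero gives the nullclines N_1 + 1.37N_2 = 886 and 0.453N_1 + N_2 = 490.
Substituting N_2 = 490 - 0.453N_1 into the first: N_1(1 - 1.37·0.453) = 886 - 1.37·490.
So N_1* = 215/0.379 = 566, and then N_2* = 490 - 0.453·566 = 234.

N_1* ≈ 566, N_2* ≈ 234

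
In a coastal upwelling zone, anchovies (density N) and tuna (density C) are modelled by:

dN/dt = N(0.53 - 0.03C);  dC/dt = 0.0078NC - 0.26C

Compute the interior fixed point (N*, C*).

N* ≈ 33.3, C* ≈ 17.7

Set dC/dt = 0 with C > 0: 0.0078N - 0.26 = 0, so N* = 0.26/0.0078 = 33.3.
Set dN/dt = 0 with N > 0: 0.53 - 0.03C = 0, so C* = 0.53/0.03 = 17.7.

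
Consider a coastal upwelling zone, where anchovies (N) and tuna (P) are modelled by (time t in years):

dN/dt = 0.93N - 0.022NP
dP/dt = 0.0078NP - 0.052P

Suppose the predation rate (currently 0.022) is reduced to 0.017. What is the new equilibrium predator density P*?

At the interior fixed point, setting dN/dt = 0 with N > 0 fixes P* = (prey growth rate)/(NP coefficient) — independent of the other coefficients.
With the change, P* = 0.93/0.017 = 54.7; it rises from 42.3.

P* ≈ 54.7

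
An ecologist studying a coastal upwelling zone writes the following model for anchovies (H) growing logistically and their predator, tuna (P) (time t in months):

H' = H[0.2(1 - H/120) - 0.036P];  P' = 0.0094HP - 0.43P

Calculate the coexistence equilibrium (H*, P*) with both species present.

From dP/dt = 0 with P > 0: 0.0094H* = 0.43, so H* = 45.7.
Substitute into dH/dt = 0: 0.2(1 - 45.7/120) = 0.036P*.
The bracket is 0.619, giving P* = 0.124/0.036 = 3.44.

H* ≈ 45.7, P* ≈ 3.44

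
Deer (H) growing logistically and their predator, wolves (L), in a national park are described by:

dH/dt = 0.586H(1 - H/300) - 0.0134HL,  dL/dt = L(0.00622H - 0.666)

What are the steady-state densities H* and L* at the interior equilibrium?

H* ≈ 107, L* ≈ 28.1

From dL/dt = 0 with L > 0: 0.00622H* = 0.666, so H* = 107.
Substitute into dH/dt = 0: 0.586(1 - 107/300) = 0.0134L*.
The bracket is 0.643, giving L* = 0.377/0.0134 = 28.1.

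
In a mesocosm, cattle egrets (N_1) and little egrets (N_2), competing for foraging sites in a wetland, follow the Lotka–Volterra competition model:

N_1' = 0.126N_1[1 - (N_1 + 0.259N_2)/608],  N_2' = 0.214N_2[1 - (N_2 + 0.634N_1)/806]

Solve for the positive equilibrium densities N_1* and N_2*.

N_1* ≈ 478, N_2* ≈ 503

Setting both brackets to zero gives the nullclines N_1 + 0.259N_2 = 608 and 0.634N_1 + N_2 = 806.
Substituting N_2 = 806 - 0.634N_1 into the first: N_1(1 - 0.259·0.634) = 608 - 0.259·806.
So N_1* = 399/0.836 = 478, and then N_2* = 806 - 0.634·478 = 503.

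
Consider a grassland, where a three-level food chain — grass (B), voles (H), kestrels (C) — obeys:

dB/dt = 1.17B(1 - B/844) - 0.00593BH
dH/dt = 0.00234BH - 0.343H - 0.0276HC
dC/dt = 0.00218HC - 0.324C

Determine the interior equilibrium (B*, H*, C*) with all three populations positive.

B* ≈ 208, H* ≈ 149, C* ≈ 5.23

From dC/dt = 0: 0.00218H* = 0.324, so H* = 149.
From dB/dt = 0: 1.17(1 - B*/844) = 0.00593·149, giving B* = 844·(1 - 0.753) = 208.
From dH/dt = 0: 0.00234·208 - 0.343 = 0.0276C*, so C* = 0.144/0.0276 = 5.23.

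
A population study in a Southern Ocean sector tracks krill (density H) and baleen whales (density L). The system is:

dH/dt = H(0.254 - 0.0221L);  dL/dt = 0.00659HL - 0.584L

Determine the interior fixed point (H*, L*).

H* ≈ 88.6, L* ≈ 11.5

Set dL/dt = 0 with L > 0: 0.00659H - 0.584 = 0, so H* = 0.584/0.00659 = 88.6.
Set dH/dt = 0 with H > 0: 0.254 - 0.0221L = 0, so L* = 0.254/0.0221 = 11.5.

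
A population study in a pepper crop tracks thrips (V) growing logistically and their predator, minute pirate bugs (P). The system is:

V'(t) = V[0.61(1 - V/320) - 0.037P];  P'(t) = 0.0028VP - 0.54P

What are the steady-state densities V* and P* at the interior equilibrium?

V* ≈ 193, P* ≈ 6.55

From dP/dt = 0 with P > 0: 0.0028V* = 0.54, so V* = 193.
Substitute into dV/dt = 0: 0.61(1 - 193/320) = 0.037P*.
The bracket is 0.397, giving P* = 0.242/0.037 = 6.55.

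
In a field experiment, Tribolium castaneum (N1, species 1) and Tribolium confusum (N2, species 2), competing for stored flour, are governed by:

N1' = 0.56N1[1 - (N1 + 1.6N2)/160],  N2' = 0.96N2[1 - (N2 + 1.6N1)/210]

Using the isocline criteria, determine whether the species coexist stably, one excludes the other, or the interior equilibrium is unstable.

unstable coexistence (outcome depends on initial conditions)

Compare the nullcline intercepts: K1/α12 = 160/1.6 = 100 < K2 = 210; K2/α21 = 210/1.6 = 131 < K1 = 160.
Since both are reversed, neither can invade when rare; the interior point is a saddle.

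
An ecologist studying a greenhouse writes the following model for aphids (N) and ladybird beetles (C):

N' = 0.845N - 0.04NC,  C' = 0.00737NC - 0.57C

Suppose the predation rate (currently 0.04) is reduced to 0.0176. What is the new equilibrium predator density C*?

C* ≈ 48

At the interior fixed point, setting dN/dt = 0 with N > 0 fixes C* = (prey growth rate)/(NC coefficient) — independent of the other coefficients.
With the change, C* = 0.845/0.0176 = 48; it rises from 21.1.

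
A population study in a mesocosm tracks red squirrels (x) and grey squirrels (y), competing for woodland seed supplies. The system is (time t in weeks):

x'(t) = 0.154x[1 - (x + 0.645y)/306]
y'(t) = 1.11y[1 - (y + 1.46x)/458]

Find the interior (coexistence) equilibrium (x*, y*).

Setting both brackets to zero gives the nullclines x + 0.645y = 306 and 1.46x + y = 458.
Substituting y = 458 - 1.46x into the first: x(1 - 0.645·1.46) = 306 - 0.645·458.
So x* = 10.6/0.0583 = 182, and then y* = 458 - 1.46·182 = 193.

x* ≈ 182, y* ≈ 193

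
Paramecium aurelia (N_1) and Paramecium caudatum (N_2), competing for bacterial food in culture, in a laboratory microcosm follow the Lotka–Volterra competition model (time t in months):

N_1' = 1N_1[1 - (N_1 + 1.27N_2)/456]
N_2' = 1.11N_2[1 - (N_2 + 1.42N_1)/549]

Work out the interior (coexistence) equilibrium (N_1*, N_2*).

N_1* ≈ 300, N_2* ≈ 123

Setting both brackets to zero gives the nullclines N_1 + 1.27N_2 = 456 and 1.42N_1 + N_2 = 549.
Substituting N_2 = 549 - 1.42N_1 into the first: N_1(1 - 1.27·1.42) = 456 - 1.27·549.
So N_1* = -241/-0.803 = 300, and then N_2* = 549 - 1.42·300 = 123.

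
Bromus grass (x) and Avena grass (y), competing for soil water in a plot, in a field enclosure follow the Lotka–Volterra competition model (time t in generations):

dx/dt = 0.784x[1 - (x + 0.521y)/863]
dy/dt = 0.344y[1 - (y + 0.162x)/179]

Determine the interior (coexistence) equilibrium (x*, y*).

x* ≈ 841, y* ≈ 42.8

Setting both brackets to zero gives the nullclines x + 0.521y = 863 and 0.162x + y = 179.
Substituting y = 179 - 0.162x into the first: x(1 - 0.521·0.162) = 863 - 0.521·179.
So x* = 770/0.916 = 841, and then y* = 179 - 0.162·841 = 42.8.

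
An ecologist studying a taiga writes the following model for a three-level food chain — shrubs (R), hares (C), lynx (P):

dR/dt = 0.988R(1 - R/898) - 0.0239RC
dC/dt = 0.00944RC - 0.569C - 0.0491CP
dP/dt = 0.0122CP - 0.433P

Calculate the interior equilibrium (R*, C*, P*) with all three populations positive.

From dP/dt = 0: 0.0122C* = 0.433, so C* = 35.5.
From dR/dt = 0: 0.988(1 - R*/898) = 0.0239·35.5, giving R* = 898·(1 - 0.859) = 127.
From dC/dt = 0: 0.00944·127 - 0.569 = 0.0491P*, so P* = 0.63/0.0491 = 12.8.

R* ≈ 127, C* ≈ 35.5, P* ≈ 12.8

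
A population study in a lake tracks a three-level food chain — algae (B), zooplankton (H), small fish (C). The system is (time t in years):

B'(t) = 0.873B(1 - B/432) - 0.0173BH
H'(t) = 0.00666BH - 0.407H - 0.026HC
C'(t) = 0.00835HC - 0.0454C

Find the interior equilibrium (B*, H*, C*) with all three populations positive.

From dC/dt = 0: 0.00835H* = 0.0454, so H* = 5.44.
From dB/dt = 0: 0.873(1 - B*/432) = 0.0173·5.44, giving B* = 432·(1 - 0.108) = 385.
From dH/dt = 0: 0.00666·385 - 0.407 = 0.026C*, so C* = 2.16/0.026 = 83.1.

B* ≈ 385, H* ≈ 5.44, C* ≈ 83.1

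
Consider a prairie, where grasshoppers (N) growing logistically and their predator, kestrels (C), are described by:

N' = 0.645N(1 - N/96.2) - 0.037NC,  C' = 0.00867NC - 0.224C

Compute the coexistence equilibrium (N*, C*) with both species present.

N* ≈ 25.8, C* ≈ 12.8

From dC/dt = 0 with C > 0: 0.00867N* = 0.224, so N* = 25.8.
Substitute into dN/dt = 0: 0.645(1 - 25.8/96.2) = 0.037C*.
The bracket is 0.731, giving C* = 0.472/0.037 = 12.8.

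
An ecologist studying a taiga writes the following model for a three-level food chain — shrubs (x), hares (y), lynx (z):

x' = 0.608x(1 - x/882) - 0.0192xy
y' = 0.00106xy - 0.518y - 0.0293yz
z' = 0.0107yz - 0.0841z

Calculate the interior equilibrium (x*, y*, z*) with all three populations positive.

From dz/dt = 0: 0.0107y* = 0.0841, so y* = 7.86.
From dx/dt = 0: 0.608(1 - x*/882) = 0.0192·7.86, giving x* = 882·(1 - 0.248) = 663.
From dy/dt = 0: 0.00106·663 - 0.518 = 0.0293z*, so z* = 0.185/0.0293 = 6.31.

x* ≈ 663, y* ≈ 7.86, z* ≈ 6.31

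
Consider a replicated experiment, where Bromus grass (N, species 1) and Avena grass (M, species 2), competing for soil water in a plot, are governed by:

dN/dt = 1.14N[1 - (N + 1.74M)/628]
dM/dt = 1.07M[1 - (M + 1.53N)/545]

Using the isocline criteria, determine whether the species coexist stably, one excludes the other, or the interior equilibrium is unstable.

Compare the nullcline intercepts: K1/α12 = 628/1.74 = 361 < K2 = 545; K2/α21 = 545/1.53 = 356 < K1 = 628.
Since both are reversed, neither can invade when rare; the interior point is a saddle.

unstable coexistence (outcome depends on initial conditions)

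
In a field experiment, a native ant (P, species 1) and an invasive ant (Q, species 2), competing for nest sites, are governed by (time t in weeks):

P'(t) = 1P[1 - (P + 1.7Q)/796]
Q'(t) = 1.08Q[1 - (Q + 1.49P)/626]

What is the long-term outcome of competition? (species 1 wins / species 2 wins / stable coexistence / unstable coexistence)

unstable coexistence (outcome depends on initial conditions)

Compare the nullcline intercepts: K1/α12 = 796/1.7 = 468 < K2 = 626; K2/α21 = 626/1.49 = 420 < K1 = 796.
Since both are reversed, neither can invade when rare; the interior point is a saddle.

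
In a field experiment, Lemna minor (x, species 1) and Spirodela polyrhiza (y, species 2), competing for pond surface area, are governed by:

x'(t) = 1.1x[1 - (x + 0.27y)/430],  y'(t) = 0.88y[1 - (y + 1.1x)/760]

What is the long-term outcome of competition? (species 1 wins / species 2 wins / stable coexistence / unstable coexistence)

Compare the nullcline intercepts: K1/α12 = 430/0.27 = 1590 > K2 = 760; K2/α21 = 760/1.1 = 691 > K1 = 430.
Since both inequalities hold, each species can invade when rare, so the interior equilibrium is stable.

stable coexistence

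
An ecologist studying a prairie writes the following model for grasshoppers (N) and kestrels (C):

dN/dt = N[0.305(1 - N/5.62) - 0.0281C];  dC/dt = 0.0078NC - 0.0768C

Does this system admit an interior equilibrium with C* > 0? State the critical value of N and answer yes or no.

Threshold N = 9.85; K < 9.85, so no, the predator goes extinct.

The predator equation gives dC/dt > 0 only when N > 0.0768/0.0078 = 9.85.
Without the predator, N → K = 5.62. Since 5.62 < 9.85, the predator cannot invade.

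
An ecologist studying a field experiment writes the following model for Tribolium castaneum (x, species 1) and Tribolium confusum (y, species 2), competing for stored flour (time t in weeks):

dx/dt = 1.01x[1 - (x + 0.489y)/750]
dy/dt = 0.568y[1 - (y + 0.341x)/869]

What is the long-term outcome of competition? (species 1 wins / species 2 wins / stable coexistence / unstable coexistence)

stable coexistence

Compare the nullcline intercepts: K1/α12 = 750/0.489 = 1530 > K2 = 869; K2/α21 = 869/0.341 = 2550 > K1 = 750.
Since both inequalities hold, each species can invade when rare, so the interior equilibrium is stable.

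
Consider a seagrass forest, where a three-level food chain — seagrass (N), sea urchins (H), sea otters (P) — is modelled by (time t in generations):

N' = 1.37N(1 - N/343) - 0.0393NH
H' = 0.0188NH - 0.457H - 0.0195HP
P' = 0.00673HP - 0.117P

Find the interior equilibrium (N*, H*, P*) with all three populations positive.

N* ≈ 172, H* ≈ 17.4, P* ≈ 142

From dP/dt = 0: 0.00673H* = 0.117, so H* = 17.4.
From dN/dt = 0: 1.37(1 - N*/343) = 0.0393·17.4, giving N* = 343·(1 - 0.499) = 172.
From dH/dt = 0: 0.0188·172 - 0.457 = 0.0195P*, so P* = 2.78/0.0195 = 142.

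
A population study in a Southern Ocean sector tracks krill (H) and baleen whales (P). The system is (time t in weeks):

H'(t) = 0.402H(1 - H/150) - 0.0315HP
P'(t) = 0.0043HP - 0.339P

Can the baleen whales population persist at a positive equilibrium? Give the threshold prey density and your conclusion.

Threshold H = 78.8; K > 78.8, so yes, the predator persists.

The predator equation gives dP/dt > 0 only when H > 0.339/0.0043 = 78.8.
Without the predator, H → K = 150. Since 150 > 78.8, the predator can invade and persist.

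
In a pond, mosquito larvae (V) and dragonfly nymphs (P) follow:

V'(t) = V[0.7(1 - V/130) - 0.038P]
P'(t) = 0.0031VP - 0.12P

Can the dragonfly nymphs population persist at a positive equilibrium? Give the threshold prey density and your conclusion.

Threshold V = 38.7; K > 38.7, so yes, the predator persists.

The predator equation gives dP/dt > 0 only when V > 0.12/0.0031 = 38.7.
Without the predator, V → K = 130. Since 130 > 38.7, the predator can invade and persist.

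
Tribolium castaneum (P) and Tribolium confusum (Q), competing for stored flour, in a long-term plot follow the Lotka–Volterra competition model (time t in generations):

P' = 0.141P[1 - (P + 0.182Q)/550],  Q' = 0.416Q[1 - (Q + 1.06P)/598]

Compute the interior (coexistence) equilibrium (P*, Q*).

Setting both brackets to zero gives the nullclines P + 0.182Q = 550 and 1.06P + Q = 598.
Substituting Q = 598 - 1.06P into the first: P(1 - 0.182·1.06) = 550 - 0.182·598.
So P* = 441/0.807 = 547, and then Q* = 598 - 1.06·547 = 18.6.

P* ≈ 547, Q* ≈ 18.6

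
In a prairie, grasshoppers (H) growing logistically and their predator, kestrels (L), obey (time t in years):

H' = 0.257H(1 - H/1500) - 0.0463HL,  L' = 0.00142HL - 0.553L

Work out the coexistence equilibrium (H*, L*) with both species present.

From dL/dt = 0 with L > 0: 0.00142H* = 0.553, so H* = 389.
Substitute into dH/dt = 0: 0.257(1 - 389/1500) = 0.0463L*.
The bracket is 0.74, giving L* = 0.19/0.0463 = 4.11.

H* ≈ 389, L* ≈ 4.11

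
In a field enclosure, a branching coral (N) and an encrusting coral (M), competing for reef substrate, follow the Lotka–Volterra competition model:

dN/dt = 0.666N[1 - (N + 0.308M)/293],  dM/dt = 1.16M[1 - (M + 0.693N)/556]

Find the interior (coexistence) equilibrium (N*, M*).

N* ≈ 155, M* ≈ 449

Setting both brackets to zero gives the nullclines N + 0.308M = 293 and 0.693N + M = 556.
Substituting M = 556 - 0.693N into the first: N(1 - 0.308·0.693) = 293 - 0.308·556.
So N* = 122/0.787 = 155, and then M* = 556 - 0.693·155 = 449.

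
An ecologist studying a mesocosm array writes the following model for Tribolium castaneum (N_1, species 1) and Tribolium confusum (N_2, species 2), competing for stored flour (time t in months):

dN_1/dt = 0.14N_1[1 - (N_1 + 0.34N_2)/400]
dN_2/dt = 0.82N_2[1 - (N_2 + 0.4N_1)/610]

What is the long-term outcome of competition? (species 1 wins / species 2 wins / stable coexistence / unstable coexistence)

stable coexistence

Compare the nullcline intercepts: K1/α12 = 400/0.34 = 1180 > K2 = 610; K2/α21 = 610/0.4 = 1520 > K1 = 400.
Since both inequalities hold, each species can invade when rare, so the interior equilibrium is stable.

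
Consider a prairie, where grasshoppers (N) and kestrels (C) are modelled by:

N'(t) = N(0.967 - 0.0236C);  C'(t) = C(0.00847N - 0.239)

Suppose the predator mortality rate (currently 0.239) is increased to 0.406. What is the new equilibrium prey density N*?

At the interior fixed point, setting dC/dt = 0 with C > 0 fixes N* = (predator death rate)/(NC coefficient) — independent of the other coefficients.
With the change, N* = 0.406/0.00847 = 47.9; it rises from 28.2.

N* ≈ 47.9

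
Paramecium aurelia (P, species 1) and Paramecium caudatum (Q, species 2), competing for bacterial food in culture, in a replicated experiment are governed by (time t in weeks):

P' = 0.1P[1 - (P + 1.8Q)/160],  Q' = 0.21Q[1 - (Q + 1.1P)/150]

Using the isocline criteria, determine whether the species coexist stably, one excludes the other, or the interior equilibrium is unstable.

unstable coexistence (outcome depends on initial conditions)

Compare the nullcline intercepts: K1/α12 = 160/1.8 = 88.9 < K2 = 150; K2/α21 = 150/1.1 = 136 < K1 = 160.
Since both are reversed, neither can invade when rare; the interior point is a saddle.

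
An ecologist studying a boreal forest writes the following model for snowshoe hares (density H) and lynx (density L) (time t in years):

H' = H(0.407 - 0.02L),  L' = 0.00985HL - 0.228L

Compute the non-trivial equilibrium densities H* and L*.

Set dL/dt = 0 with L > 0: 0.00985H - 0.228 = 0, so H* = 0.228/0.00985 = 23.1.
Set dH/dt = 0 with H > 0: 0.407 - 0.02L = 0, so L* = 0.407/0.02 = 20.3.

H* ≈ 23.1, L* ≈ 20.3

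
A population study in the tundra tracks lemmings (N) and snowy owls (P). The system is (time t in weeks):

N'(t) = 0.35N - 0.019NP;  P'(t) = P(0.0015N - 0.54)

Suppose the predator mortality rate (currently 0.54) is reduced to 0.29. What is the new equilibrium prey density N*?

N* ≈ 193

At the interior fixed point, setting dP/dt = 0 with P > 0 fixes N* = (predator death rate)/(NP coefficient) — independent of the other coefficients.
With the change, N* = 0.29/0.0015 = 193; it falls from 360.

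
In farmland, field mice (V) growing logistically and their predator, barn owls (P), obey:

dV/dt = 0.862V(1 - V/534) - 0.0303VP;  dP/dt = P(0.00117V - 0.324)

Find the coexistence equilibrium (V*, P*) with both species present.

V* ≈ 277, P* ≈ 13.7

From dP/dt = 0 with P > 0: 0.00117V* = 0.324, so V* = 277.
Substitute into dV/dt = 0: 0.862(1 - 277/534) = 0.0303P*.
The bracket is 0.481, giving P* = 0.415/0.0303 = 13.7.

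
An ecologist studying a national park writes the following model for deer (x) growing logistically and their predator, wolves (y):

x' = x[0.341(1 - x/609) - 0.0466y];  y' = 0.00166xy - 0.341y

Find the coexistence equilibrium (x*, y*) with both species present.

From dy/dt = 0 with y > 0: 0.00166x* = 0.341, so x* = 205.
Substitute into dx/dt = 0: 0.341(1 - 205/609) = 0.0466y*.
The bracket is 0.663, giving y* = 0.226/0.0466 = 4.85.

x* ≈ 205, y* ≈ 4.85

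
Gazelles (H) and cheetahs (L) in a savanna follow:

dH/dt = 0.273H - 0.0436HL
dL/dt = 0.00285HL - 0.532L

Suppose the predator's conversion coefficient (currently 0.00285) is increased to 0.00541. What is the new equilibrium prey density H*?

H* ≈ 98.3

At the interior fixed point, setting dL/dt = 0 with L > 0 fixes H* = (predator death rate)/(HL coefficient) — independent of the other coefficients.
With the change, H* = 0.532/0.00541 = 98.3; it falls from 187.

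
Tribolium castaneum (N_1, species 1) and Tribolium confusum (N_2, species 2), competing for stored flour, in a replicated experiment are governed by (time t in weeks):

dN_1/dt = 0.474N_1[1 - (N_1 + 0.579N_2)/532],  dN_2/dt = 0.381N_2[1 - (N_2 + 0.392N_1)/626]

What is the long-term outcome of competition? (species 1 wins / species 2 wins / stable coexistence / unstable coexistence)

Compare the nullcline intercepts: K1/α12 = 532/0.579 = 919 > K2 = 626; K2/α21 = 626/0.392 = 1600 > K1 = 532.
Since both inequalities hold, each species can invade when rare, so the interior equilibrium is stable.

stable coexistence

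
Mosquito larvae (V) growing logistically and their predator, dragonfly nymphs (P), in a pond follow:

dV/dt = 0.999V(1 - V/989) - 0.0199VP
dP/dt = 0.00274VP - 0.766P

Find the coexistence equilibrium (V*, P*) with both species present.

V* ≈ 280, P* ≈ 36

From dP/dt = 0 with P > 0: 0.00274V* = 0.766, so V* = 280.
Substitute into dV/dt = 0: 0.999(1 - 280/989) = 0.0199P*.
The bracket is 0.717, giving P* = 0.717/0.0199 = 36.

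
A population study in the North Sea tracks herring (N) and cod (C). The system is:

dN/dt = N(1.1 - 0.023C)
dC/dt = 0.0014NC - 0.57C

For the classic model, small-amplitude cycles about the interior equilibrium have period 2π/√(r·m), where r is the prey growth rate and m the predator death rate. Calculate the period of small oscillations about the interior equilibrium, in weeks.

T ≈ 7.93 weeks

Here r = 1.1 and m = 0.57, so r·m = 0.627.
ω = √0.627 = 0.792 per week, hence T = 2π/ω ≈ 7.93 weeks.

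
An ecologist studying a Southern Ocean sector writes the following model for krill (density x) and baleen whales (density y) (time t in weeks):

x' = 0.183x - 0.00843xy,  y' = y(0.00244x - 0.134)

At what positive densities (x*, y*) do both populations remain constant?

x* ≈ 54.9, y* ≈ 21.7

Set dy/dt = 0 with y > 0: 0.00244x - 0.134 = 0, so x* = 0.134/0.00244 = 54.9.
Set dx/dt = 0 with x > 0: 0.183 - 0.00843y = 0, so y* = 0.183/0.00843 = 21.7.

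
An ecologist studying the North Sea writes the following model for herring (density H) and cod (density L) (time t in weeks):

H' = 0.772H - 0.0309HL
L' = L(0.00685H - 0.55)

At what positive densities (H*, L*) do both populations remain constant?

H* ≈ 80.3, L* ≈ 25

Set dL/dt = 0 with L > 0: 0.00685H - 0.55 = 0, so H* = 0.55/0.00685 = 80.3.
Set dH/dt = 0 with H > 0: 0.772 - 0.0309L = 0, so L* = 0.772/0.0309 = 25.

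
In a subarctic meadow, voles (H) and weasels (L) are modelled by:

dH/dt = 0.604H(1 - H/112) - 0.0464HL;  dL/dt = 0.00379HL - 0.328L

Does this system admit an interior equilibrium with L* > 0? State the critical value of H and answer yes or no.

Threshold H = 86.5; K > 86.5, so yes, the predator persists.

The predator equation gives dL/dt > 0 only when H > 0.328/0.00379 = 86.5.
Without the predator, H → K = 112. Since 112 > 86.5, the predator can invade and persist.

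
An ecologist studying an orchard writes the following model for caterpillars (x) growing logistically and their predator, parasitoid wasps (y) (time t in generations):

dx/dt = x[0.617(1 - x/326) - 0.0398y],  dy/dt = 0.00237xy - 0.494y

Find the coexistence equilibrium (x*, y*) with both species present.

x* ≈ 208, y* ≈ 5.59

From dy/dt = 0 with y > 0: 0.00237x* = 0.494, so x* = 208.
Substitute into dx/dt = 0: 0.617(1 - 208/326) = 0.0398y*.
The bracket is 0.361, giving y* = 0.223/0.0398 = 5.59.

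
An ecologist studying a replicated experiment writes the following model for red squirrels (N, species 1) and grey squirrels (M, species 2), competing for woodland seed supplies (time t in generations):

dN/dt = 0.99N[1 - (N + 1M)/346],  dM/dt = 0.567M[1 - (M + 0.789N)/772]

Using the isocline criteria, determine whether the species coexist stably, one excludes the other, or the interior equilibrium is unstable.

species 2 excludes species 1

Compare the nullcline intercepts: K1/α12 = 346/1 = 346 < K2 = 772; K2/α21 = 772/0.789 = 978 > K1 = 346.
Since the inequalities point opposite ways, species 2 can invade but species 1 cannot.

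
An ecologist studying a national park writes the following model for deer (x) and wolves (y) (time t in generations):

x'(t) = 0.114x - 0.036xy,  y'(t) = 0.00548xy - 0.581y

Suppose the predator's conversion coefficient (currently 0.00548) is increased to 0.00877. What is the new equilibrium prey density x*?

x* ≈ 66.2

At the interior fixed point, setting dy/dt = 0 with y > 0 fixes x* = (predator death rate)/(xy coefficient) — independent of the other coefficients.
With the change, x* = 0.581/0.00877 = 66.2; it falls from 106.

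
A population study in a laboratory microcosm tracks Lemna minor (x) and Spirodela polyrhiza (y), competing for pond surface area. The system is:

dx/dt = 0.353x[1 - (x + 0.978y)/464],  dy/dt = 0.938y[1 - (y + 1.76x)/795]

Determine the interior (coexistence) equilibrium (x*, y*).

Setting both brackets to zero gives the nullclines x + 0.978y = 464 and 1.76x + y = 795.
Substituting y = 795 - 1.76x into the first: x(1 - 0.978·1.76) = 464 - 0.978·795.
So x* = -314/-0.721 = 435, and then y* = 795 - 1.76·435 = 30.

x* ≈ 435, y* ≈ 30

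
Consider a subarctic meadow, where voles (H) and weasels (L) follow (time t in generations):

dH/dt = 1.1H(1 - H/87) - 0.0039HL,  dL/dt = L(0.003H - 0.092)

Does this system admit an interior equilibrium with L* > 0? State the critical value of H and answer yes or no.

The predator equation gives dL/dt > 0 only when H > 0.092/0.003 = 30.7.
Without the predator, H → K = 87. Since 87 > 30.7, the predator can invade and persist.

Threshold H = 30.7; K > 30.7, so yes, the predator persists.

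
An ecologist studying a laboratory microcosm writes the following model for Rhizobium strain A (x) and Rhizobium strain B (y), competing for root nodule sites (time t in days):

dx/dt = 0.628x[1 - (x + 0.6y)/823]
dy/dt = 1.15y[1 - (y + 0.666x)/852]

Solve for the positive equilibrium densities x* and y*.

Setting both brackets to zero gives the nullclines x + 0.6y = 823 and 0.666x + y = 852.
Substituting y = 852 - 0.666x into the first: x(1 - 0.6·0.666) = 823 - 0.6·852.
So x* = 312/0.6 = 519, and then y* = 852 - 0.666·519 = 506.

x* ≈ 519, y* ≈ 506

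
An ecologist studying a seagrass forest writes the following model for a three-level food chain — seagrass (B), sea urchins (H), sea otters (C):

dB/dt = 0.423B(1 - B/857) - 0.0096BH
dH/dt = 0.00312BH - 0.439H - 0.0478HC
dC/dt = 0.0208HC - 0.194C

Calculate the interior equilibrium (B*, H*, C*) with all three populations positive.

From dC/dt = 0: 0.0208H* = 0.194, so H* = 9.33.
From dB/dt = 0: 0.423(1 - B*/857) = 0.0096·9.33, giving B* = 857·(1 - 0.212) = 676.
From dH/dt = 0: 0.00312·676 - 0.439 = 0.0478C*, so C* = 1.67/0.0478 = 34.9.

B* ≈ 676, H* ≈ 9.33, C* ≈ 34.9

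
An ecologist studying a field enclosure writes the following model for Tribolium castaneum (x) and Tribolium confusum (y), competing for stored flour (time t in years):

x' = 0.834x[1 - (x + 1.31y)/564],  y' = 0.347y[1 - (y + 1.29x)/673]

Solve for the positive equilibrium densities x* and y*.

x* ≈ 460, y* ≈ 79.1

Setting both brackets to zero gives the nullclines x + 1.31y = 564 and 1.29x + y = 673.
Substituting y = 673 - 1.29x into the first: x(1 - 1.31·1.29) = 564 - 1.31·673.
So x* = -318/-0.69 = 460, and then y* = 673 - 1.29·460 = 79.1.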